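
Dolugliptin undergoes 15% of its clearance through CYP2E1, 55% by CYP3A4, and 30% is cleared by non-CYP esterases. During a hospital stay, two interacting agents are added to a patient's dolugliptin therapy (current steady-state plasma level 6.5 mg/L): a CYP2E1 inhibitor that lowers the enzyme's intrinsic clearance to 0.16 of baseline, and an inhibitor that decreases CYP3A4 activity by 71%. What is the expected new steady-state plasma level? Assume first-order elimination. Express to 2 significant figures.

The CYP2E1 pathway (15% of clearance) drops to 0.16× activity: 0.15 × 0.16 = 0.024.
The CYP3A4 pathway (55% of clearance) drops to 0.29× activity: 0.55 × 0.29 = 0.1595.
The remaining 30% of clearance is unaffected.
Relative clearance = 0.024 + 0.1595 + 0.3 = 0.4835.
Steady-state plasma level ∝ 1/CL: new value = 6.5 / 0.4835 = 13 mg/L.

13 mg/L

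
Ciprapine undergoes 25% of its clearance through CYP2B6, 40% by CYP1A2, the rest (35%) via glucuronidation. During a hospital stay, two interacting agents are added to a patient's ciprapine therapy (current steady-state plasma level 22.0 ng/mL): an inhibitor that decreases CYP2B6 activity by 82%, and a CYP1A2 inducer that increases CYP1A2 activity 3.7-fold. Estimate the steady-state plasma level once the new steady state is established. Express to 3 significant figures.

CYP2B6: 0.25 × 0.18 = 0.045
CYP1A2: 0.4 × 3.7 = 1.48
Other: 0.35 (unchanged)
CL_new/CL_old = 0.045 + 1.48 + 0.35 = 1.875.
New steady-state plasma level = 22.0 / 1.875 = 11.7 ng/mL (concentration scales inversely with clearance).

11.7 ng/mL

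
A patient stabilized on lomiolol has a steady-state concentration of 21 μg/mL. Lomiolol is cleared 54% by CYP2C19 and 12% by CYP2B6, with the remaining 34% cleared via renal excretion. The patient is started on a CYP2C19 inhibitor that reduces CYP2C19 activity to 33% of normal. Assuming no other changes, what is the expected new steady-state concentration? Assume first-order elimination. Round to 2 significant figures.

33 μg/mL

The CYP2C19 pathway (54% of clearance) falls to 0.33× activity: 0.54 × 0.33 = 0.1782.
CYP2B6 (12%) and the residual 34% are unaffected.
New clearance relative to baseline: 0.1782 + 0.12 + 0.34 = 0.6382.
With dosing unchanged, steady-state concentration scales as 1/CL: 21 / 0.6382 = 33 μg/mL.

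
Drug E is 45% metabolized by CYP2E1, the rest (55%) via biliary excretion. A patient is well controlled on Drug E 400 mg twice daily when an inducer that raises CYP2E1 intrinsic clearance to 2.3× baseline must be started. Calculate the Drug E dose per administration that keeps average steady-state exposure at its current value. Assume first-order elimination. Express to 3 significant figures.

634 mg

The CYP2E1 pathway (45% of clearance) rises to 2.3× activity: 0.45 × 2.3 = 1.035.
The remaining 55% of clearance is unaffected.
Relative clearance = 1.035 + 0.55 = 1.585.
To maintain the same steady-state level, dose must scale with clearance: new dose = 400 × 1.585 = 634 mg.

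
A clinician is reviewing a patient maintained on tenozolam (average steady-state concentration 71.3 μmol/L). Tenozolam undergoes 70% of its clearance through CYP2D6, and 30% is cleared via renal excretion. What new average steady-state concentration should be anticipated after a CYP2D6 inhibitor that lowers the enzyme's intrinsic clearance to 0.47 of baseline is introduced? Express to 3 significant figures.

The CYP2D6 pathway (70% of clearance) drops to 0.47× activity: 0.7 × 0.47 = 0.329.
Non-CYP routes (30%) are unchanged.
Relative clearance = 0.329 + 0.3 = 0.629.
Average steady-state concentration ∝ 1/CL, so new value = 71.3 / 0.629 = 113 μmol/L.

113 μmol/L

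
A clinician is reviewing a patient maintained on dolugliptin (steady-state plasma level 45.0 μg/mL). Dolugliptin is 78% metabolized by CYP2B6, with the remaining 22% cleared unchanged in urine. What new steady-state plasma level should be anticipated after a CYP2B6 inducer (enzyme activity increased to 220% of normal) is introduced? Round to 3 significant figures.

The CYP2B6 pathway (78% of clearance) rises to 2.2× activity: 0.78 × 2.2 = 1.716.
The remaining 22% of clearance is unaffected.
Relative clearance = 1.716 + 0.22 = 1.936.
Steady-state plasma level ∝ 1/CL, so new value = 45.0 / 1.936 = 23.2 μg/mL.

23.2 μg/mL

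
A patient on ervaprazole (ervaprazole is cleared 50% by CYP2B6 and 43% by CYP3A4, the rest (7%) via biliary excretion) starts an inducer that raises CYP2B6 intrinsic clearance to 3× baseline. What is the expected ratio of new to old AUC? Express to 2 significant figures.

CYP2B6: 0.5 × 3 = 1.5
CYP3A4: 0.43 (unchanged)
Other: 0.07 (unchanged)
New clearance relative to baseline: 1.5 + 0.43 + 0.07 = 2.
AUC is inversely proportional to clearance, so the fold-change is 1 / 2 = 0.50.

0.50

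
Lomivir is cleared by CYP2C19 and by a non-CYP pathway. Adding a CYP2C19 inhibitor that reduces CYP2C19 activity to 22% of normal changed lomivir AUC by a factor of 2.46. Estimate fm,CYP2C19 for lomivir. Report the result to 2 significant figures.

0.76

Write x for the fraction cleared via CYP2C19. The observed AUC change means clearance fell to 1/2.46 = 0.4065 of baseline.
Setting x·0.22 + (1 − x) = 0.4065 and solving: x = (0.4065 − 1)/(0.22 − 1) = 0.76.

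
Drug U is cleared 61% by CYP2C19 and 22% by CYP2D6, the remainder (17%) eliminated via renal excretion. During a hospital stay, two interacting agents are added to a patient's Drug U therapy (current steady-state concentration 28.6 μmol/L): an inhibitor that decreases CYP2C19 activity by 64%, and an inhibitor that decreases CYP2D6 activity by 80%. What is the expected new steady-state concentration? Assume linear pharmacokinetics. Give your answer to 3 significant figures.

The CYP2C19 pathway (61% of clearance) falls to 0.36× activity: 0.61 × 0.36 = 0.2196.
The CYP2D6 pathway (22% of clearance) drops to 0.2× activity: 0.22 × 0.2 = 0.044.
The remaining 17% of clearance is unaffected.
CL_new/CL_old = 0.2196 + 0.044 + 0.17 = 0.4336.
Dividing the baseline by the relative clearance: 28.6 / 0.4336 = 66.0 μmol/L.

66.0 μmol/L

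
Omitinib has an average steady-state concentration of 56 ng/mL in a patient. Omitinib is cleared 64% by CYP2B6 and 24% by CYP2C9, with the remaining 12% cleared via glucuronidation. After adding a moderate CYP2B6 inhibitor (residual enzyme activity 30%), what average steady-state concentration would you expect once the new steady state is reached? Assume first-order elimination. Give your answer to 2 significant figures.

The CYP2B6 pathway (64% of clearance) falls to 0.3× activity: 0.64 × 0.3 = 0.192.
CYP2C9 (24%) and the residual 12% are unaffected.
Relative clearance = 0.192 + 0.24 + 0.12 = 0.552.
Average steady-state concentration ∝ 1/CL, so new value = 56 / 0.552 = 1.0 × 10² ng/mL.

1.0 × 10² ng/mL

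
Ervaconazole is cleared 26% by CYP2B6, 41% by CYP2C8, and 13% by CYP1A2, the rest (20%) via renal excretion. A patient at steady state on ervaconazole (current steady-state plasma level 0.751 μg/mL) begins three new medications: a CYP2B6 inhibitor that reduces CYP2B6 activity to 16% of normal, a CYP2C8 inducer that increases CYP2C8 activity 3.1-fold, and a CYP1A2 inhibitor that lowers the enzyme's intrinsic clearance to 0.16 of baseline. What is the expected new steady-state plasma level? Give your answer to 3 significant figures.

0.490 μg/mL

The CYP2B6 pathway (26% of clearance) is reduced to 0.16× activity: 0.26 × 0.16 = 0.0416.
The CYP2C8 pathway (41% of clearance) is boosted to 3.1× activity: 0.41 × 3.1 = 1.271.
The CYP1A2 pathway (13% of clearance) drops to 0.16× activity: 0.13 × 0.16 = 0.0208.
The remaining 20% of clearance is unaffected.
CL_new/CL_old = 0.0416 + 1.271 + 0.0208 + 0.2 = 1.5334.
Steady-state plasma level ∝ 1/CL: new value = 0.751 / 1.5334 = 0.490 μg/mL.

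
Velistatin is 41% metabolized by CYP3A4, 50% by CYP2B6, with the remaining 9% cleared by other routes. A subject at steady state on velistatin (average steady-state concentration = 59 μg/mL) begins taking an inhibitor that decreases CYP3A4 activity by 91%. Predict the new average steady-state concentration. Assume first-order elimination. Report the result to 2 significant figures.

The CYP3A4 pathway (41% of clearance) drops to 0.09× activity: 0.41 × 0.09 = 0.0369.
CYP2B6 (50%) and the residual 9% are unaffected.
Relative clearance = 0.0369 + 0.5 + 0.09 = 0.6269.
With dosing unchanged, average steady-state concentration scales as 1/CL: 59 / 0.6269 = 94 μg/mL.

94 μg/mL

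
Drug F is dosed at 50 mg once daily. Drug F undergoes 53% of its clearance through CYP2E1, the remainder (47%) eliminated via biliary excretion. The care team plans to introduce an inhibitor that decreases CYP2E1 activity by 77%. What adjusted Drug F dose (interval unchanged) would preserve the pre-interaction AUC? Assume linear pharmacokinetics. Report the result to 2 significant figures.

The CYP2E1 pathway (53% of clearance) drops to 0.23× activity: 0.53 × 0.23 = 0.1219.
Non-CYP routes (47%) are unchanged.
Relative clearance = 0.1219 + 0.47 = 0.5919.
Css,avg = (dose rate)/CL, so holding Css fixed requires dose ∝ CL: 50 × 0.5919 = 30 mg.

30 mg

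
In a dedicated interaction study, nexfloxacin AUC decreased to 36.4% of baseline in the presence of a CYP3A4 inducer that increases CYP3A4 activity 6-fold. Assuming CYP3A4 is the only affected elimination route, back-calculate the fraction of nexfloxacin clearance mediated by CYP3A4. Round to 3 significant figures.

Write x for the fraction cleared via CYP3A4. The observed AUC change means clearance rose to 1/0.364 = 2.747 of baseline.
Setting x·6 + (1 − x) = 2.747 and solving: x = (2.747 − 1)/(6 − 1) = 0.349.

0.349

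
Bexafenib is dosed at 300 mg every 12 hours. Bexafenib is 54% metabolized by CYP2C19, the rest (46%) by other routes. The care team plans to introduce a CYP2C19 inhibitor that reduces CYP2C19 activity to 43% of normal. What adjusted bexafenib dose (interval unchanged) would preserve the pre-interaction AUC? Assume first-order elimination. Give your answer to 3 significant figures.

208 mg

The CYP2C19 pathway (54% of clearance) is reduced to 0.43× activity: 0.54 × 0.43 = 0.2322.
Non-CYP routes (46%) are unchanged.
New clearance relative to baseline: 0.2322 + 0.46 = 0.6922.
To maintain the same steady-state level, dose must scale with clearance: new dose = 300 × 0.6922 = 208 mg.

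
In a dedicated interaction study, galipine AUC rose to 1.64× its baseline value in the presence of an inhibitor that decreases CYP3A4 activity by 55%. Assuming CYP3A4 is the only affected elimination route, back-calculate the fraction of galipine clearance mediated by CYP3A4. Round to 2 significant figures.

0.71

Let fm be the CYP3A4 fraction. New clearance relative to baseline = fm × 0.45 + (1 − fm).
AUC ratio = 1 / (new CL fraction), so new CL fraction = 1 / 1.64 = 0.6098.
fm × 0.45 + 1 − fm = 0.6098  ⇒  fm × (0.45 − 1) = −0.3902  ⇒  fm = 0.71.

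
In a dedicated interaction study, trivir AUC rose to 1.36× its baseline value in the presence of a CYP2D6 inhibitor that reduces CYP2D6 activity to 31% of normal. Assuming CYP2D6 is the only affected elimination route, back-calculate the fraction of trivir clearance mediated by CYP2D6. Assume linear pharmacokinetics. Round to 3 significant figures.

Let x = fm,CYP2D6. Because AUC ∝ 1/CL, relative clearance fell to 1/1.36 = 0.7353.
Setting x·0.31 + (1 − x) = 0.7353 and solving: x = (0.7353 − 1)/(0.31 − 1) = 0.384.

0.384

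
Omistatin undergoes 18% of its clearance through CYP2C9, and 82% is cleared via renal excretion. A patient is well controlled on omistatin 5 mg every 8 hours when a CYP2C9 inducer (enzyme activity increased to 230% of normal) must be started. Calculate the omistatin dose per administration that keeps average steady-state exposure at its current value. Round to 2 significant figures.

6.2 mg

CYP2C9: 0.18 × 2.3 = 0.414
Other: 0.82 (unchanged)
Relative clearance = 0.414 + 0.82 = 1.234.
Exposure is unchanged when dose changes in proportion to clearance. New dose = 5 mg × 1.234 = 6.2 mg.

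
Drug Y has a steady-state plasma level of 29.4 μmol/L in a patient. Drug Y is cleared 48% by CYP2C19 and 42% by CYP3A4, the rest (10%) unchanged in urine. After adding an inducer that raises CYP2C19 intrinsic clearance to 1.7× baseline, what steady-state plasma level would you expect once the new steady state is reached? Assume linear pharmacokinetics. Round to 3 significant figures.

22.0 μmol/L

CYP2C19: 0.48 × 1.7 = 0.816
CYP3A4: 0.42 (unchanged)
Other: 0.1 (unchanged)
New clearance relative to baseline: 0.816 + 0.42 + 0.1 = 1.336.
New steady-state plasma level = baseline ÷ relative clearance = 29.4 / 1.336 = 22.0 μmol/L.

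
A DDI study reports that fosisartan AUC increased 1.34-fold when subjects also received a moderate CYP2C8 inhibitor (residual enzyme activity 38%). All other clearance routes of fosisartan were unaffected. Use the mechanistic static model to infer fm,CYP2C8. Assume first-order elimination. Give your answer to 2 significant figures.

CL'/CL = 1 / 1.34 = 0.7463
0.38·fm + (1 − fm) = 0.7463
fm = (0.7463 − 1) / (0.38 − 1) = 0.41

0.41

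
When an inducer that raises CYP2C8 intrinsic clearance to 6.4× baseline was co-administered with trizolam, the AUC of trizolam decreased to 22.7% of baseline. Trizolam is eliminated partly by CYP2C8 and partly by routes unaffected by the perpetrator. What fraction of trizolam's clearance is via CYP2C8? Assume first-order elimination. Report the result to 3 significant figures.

Let fm be the CYP2C8 fraction. New clearance relative to baseline = fm × 6.4 + (1 − fm).
AUC ratio = 1 / (new CL fraction), so new CL fraction = 1 / 0.227 = 4.405.
fm × 6.4 + 1 − fm = 4.405  ⇒  fm × (6.4 − 1) = 3.405  ⇒  fm = 0.631.

0.631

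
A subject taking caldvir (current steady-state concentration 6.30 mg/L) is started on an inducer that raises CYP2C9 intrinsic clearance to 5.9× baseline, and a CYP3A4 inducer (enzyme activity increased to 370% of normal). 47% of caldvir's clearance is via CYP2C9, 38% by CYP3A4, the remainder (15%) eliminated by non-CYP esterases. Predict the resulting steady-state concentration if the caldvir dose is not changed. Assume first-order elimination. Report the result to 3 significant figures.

The CYP2C9 pathway (47% of clearance) rises to 5.9× activity: 0.47 × 5.9 = 2.773.
The CYP3A4 pathway (38% of clearance) increases to 3.7× activity: 0.38 × 3.7 = 1.406.
Non-CYP routes (15%) are unchanged.
CL_new/CL_old = 2.773 + 1.406 + 0.15 = 4.329.
New steady-state concentration = 6.30 / 4.329 = 1.46 mg/L (concentration scales inversely with clearance).

1.46 mg/L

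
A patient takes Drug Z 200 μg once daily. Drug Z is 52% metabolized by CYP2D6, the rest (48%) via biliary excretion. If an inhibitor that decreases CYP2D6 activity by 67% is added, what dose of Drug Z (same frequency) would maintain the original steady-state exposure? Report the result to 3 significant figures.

130 μg

The CYP2D6 pathway (52% of clearance) drops to 0.33× activity: 0.52 × 0.33 = 0.1716.
Non-CYP routes (48%) are unchanged.
New clearance relative to baseline: 0.1716 + 0.48 = 0.6516.
Css,avg = (dose rate)/CL, so holding Css fixed requires dose ∝ CL: 200 × 0.6516 = 130 μg.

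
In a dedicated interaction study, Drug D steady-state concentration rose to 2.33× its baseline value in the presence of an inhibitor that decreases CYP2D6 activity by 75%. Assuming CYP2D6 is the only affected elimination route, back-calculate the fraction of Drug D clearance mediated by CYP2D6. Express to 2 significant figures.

0.76

CL'/CL = 1 / 2.33 = 0.4292
0.25·fm + (1 − fm) = 0.4292
fm = (0.4292 − 1) / (0.25 − 1) = 0.76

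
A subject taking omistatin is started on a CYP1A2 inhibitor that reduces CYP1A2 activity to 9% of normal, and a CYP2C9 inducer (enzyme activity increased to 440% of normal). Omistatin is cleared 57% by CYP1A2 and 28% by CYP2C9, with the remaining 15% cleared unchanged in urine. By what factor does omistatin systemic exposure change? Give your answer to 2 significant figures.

0.70

The CYP1A2 pathway (57% of clearance) drops to 0.09× activity: 0.57 × 0.09 = 0.0513.
The CYP2C9 pathway (28% of clearance) increases to 4.4× activity: 0.28 × 4.4 = 1.232.
Non-CYP routes (15%) are unchanged.
CL_new/CL_old = 0.0513 + 1.232 + 0.15 = 1.4333.
Because systemic exposure varies inversely with clearance, the combined effect is 1 / 1.4333 = 0.70.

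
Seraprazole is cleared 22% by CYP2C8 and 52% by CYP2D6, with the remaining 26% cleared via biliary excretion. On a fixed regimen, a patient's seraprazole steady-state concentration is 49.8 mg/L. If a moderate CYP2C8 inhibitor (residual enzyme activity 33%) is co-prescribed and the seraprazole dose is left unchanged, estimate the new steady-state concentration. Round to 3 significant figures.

The CYP2C8 pathway (22% of clearance) is reduced to 0.33× activity: 0.22 × 0.33 = 0.0726.
CYP2D6 (52%) and the residual 26% are unaffected.
New clearance relative to baseline: 0.0726 + 0.52 + 0.26 = 0.8526.
With dosing unchanged, steady-state concentration scales as 1/CL: 49.8 / 0.8526 = 58.4 mg/L.

58.4 mg/L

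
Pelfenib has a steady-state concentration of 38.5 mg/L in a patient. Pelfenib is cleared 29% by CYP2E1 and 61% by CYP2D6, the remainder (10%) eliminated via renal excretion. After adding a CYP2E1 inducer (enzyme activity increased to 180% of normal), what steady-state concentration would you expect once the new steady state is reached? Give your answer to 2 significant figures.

31 mg/L

CYP2E1: 0.29 × 1.8 = 0.522
CYP2D6: 0.61 (unchanged)
Other: 0.1 (unchanged)
CL_new/CL_old = 0.522 + 0.61 + 0.1 = 1.232.
New steady-state concentration = baseline ÷ relative clearance = 38.5 / 1.232 = 31 mg/L.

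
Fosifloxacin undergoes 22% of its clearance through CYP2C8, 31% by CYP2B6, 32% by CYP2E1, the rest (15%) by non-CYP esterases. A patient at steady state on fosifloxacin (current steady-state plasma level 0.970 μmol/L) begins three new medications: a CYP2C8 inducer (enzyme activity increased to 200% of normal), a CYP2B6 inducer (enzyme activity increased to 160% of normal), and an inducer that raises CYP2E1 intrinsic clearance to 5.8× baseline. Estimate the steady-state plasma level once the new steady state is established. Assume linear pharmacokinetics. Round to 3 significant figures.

0.330 μmol/L

CYP2C8: 0.22 × 2 = 0.44
CYP2B6: 0.31 × 1.6 = 0.496
CYP2E1: 0.32 × 5.8 = 1.856
Other: 0.15 (unchanged)
CL_new/CL_old = 0.44 + 0.496 + 1.856 + 0.15 = 2.942.
Steady-state plasma level ∝ 1/CL: new value = 0.970 / 2.942 = 0.330 μmol/L.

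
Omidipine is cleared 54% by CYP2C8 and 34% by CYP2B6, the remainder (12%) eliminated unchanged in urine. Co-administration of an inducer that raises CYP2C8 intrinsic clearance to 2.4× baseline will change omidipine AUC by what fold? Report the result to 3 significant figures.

The CYP2C8 pathway (54% of clearance) is boosted to 2.4× activity: 0.54 × 2.4 = 1.296.
CYP2B6 (34%) and the residual 12% are unaffected.
New clearance relative to baseline: 1.296 + 0.34 + 0.12 = 1.756.
AUC is inversely proportional to clearance, so the fold-change is 1 / 1.756 = 0.569.

0.569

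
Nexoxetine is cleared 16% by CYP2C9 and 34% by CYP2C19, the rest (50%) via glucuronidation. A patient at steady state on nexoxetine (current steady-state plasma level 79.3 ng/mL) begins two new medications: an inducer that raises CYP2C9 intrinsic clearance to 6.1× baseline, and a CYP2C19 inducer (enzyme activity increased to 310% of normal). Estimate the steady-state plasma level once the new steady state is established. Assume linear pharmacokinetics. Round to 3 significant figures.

31.3 ng/mL

The CYP2C9 pathway (16% of clearance) increases to 6.1× activity: 0.16 × 6.1 = 0.976.
The CYP2C19 pathway (34% of clearance) is boosted to 3.1× activity: 0.34 × 3.1 = 1.054.
The remaining 50% of clearance is unaffected.
Relative clearance = 0.976 + 1.054 + 0.5 = 2.53.
Steady-state plasma level ∝ 1/CL: new value = 79.3 / 2.53 = 31.3 ng/mL.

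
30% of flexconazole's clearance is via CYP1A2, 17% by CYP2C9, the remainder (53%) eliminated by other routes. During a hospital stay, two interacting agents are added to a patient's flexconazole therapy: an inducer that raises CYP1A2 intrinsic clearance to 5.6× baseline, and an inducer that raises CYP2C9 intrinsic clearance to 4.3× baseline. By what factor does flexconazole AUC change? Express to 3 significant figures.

0.340

The CYP1A2 pathway (30% of clearance) increases to 5.6× activity: 0.3 × 5.6 = 1.68.
The CYP2C9 pathway (17% of clearance) is boosted to 4.3× activity: 0.17 × 4.3 = 0.731.
Non-CYP routes (53%) are unchanged.
New clearance relative to baseline: 1.68 + 0.731 + 0.53 = 2.941.
Net AUC ratio = 1 / 2.941 = 0.340.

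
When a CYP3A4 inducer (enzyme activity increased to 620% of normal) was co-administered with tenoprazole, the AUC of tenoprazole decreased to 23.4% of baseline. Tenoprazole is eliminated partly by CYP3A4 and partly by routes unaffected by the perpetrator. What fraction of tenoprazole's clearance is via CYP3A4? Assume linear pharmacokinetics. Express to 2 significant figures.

Let x = fm,CYP3A4. Because AUC ∝ 1/CL, relative clearance rose to 1/0.234 = 4.274.
Only the CYP3A4 route changed, so 4.274 = x·6.2 + (1 − x), giving x = 0.63.

0.63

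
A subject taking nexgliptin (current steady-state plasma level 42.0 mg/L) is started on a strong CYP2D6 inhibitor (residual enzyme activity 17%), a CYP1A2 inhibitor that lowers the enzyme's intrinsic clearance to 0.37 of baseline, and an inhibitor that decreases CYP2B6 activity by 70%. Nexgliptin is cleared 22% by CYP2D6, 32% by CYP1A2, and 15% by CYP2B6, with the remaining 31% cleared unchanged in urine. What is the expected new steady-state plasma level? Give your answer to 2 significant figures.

CYP2D6: 0.22 × 0.17 = 0.0374
CYP1A2: 0.32 × 0.37 = 0.1184
CYP2B6: 0.15 × 0.3 = 0.045
Other: 0.31 (unchanged)
New clearance relative to baseline: 0.0374 + 0.1184 + 0.045 + 0.31 = 0.5108.
New steady-state plasma level = 42.0 / 0.5108 = 82 mg/L (concentration scales inversely with clearance).

82 mg/L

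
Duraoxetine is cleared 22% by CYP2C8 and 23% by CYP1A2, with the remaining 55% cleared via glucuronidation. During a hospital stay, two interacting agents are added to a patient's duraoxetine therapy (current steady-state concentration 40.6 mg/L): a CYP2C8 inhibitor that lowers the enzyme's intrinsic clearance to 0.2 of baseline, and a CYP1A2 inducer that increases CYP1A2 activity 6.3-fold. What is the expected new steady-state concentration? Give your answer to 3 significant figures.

The CYP2C8 pathway (22% of clearance) is reduced to 0.2× activity: 0.22 × 0.2 = 0.044.
The CYP1A2 pathway (23% of clearance) increases to 6.3× activity: 0.23 × 6.3 = 1.449.
The remaining 55% of clearance is unaffected.
New clearance relative to baseline: 0.044 + 1.449 + 0.55 = 2.043.
New steady-state concentration = 40.6 / 2.043 = 19.9 mg/L (concentration scales inversely with clearance).

19.9 mg/L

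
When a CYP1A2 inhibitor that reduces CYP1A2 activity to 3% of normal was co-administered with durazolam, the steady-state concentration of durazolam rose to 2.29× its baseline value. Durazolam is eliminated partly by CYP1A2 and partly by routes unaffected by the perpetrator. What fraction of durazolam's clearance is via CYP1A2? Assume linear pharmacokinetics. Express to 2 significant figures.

CL'/CL = 1 / 2.29 = 0.4367
0.03·fm + (1 − fm) = 0.4367
fm = (0.4367 − 1) / (0.03 − 1) = 0.58

0.58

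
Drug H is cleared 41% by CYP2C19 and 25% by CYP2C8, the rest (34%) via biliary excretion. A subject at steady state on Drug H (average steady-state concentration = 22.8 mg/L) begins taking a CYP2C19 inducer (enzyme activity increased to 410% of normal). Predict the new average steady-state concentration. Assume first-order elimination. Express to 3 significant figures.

The CYP2C19 pathway (41% of clearance) is boosted to 4.1× activity: 0.41 × 4.1 = 1.681.
CYP2C8 (25%) and the residual 34% are unaffected.
New clearance relative to baseline: 1.681 + 0.25 + 0.34 = 2.271.
With dosing unchanged, average steady-state concentration scales as 1/CL: 22.8 / 2.271 = 10.0 mg/L.

10.0 mg/L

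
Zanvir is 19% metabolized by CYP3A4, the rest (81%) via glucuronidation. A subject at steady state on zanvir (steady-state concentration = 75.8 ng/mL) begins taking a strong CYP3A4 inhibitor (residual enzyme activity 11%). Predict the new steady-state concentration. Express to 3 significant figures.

The CYP3A4 pathway (19% of clearance) is reduced to 0.11× activity: 0.19 × 0.11 = 0.0209.
The remaining 81% of clearance is unaffected.
New clearance relative to baseline: 0.0209 + 0.81 = 0.8309.
With dosing unchanged, steady-state concentration scales as 1/CL: 75.8 / 0.8309 = 91.2 ng/mL.

91.2 ng/mL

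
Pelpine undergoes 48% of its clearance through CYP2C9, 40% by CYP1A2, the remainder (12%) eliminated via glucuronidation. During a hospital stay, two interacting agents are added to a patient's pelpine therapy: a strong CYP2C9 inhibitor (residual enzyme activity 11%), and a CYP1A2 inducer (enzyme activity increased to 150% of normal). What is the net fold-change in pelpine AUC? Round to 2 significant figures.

1.3

The CYP2C9 pathway (48% of clearance) falls to 0.11× activity: 0.48 × 0.11 = 0.0528.
The CYP1A2 pathway (40% of clearance) increases to 1.5× activity: 0.4 × 1.5 = 0.6.
Non-CYP routes (12%) are unchanged.
Relative clearance = 0.0528 + 0.6 + 0.12 = 0.7728.
Net AUC ratio = 1 / 0.7728 = 1.3.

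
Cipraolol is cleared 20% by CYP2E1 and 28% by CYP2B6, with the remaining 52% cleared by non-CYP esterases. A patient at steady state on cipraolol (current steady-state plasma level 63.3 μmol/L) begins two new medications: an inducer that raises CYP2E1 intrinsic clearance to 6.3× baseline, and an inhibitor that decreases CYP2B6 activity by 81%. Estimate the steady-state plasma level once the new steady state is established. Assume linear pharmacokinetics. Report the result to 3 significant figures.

The CYP2E1 pathway (20% of clearance) is boosted to 6.3× activity: 0.2 × 6.3 = 1.26.
The CYP2B6 pathway (28% of clearance) drops to 0.19× activity: 0.28 × 0.19 = 0.0532.
Non-CYP routes (52%) are unchanged.
CL_new/CL_old = 1.26 + 0.0532 + 0.52 = 1.8332.
New steady-state plasma level = 63.3 / 1.8332 = 34.5 μmol/L (concentration scales inversely with clearance).

34.5 μmol/L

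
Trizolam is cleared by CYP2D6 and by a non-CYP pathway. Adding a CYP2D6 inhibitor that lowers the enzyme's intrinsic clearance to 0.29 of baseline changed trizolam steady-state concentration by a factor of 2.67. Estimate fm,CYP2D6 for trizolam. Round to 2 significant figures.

Let fm be the CYP2D6 fraction. New clearance relative to baseline = fm × 0.29 + (1 − fm).
Steady-state concentration ratio = 1 / (new CL fraction), so new CL fraction = 1 / 2.67 = 0.3745.
fm × 0.29 + 1 − fm = 0.3745  ⇒  fm × (0.29 − 1) = −0.6255  ⇒  fm = 0.88.

0.88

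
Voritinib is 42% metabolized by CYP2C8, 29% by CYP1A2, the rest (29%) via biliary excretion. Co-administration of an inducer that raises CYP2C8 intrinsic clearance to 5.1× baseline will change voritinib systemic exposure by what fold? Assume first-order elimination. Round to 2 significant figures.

The CYP2C8 pathway (42% of clearance) is boosted to 5.1× activity: 0.42 × 5.1 = 2.142.
CYP1A2 (29%) and the residual 29% are unaffected.
CL_new/CL_old = 2.142 + 0.29 + 0.29 = 2.722.
Systemic exposure is inversely proportional to clearance, so the fold-change is 1 / 2.722 = 0.37.

0.37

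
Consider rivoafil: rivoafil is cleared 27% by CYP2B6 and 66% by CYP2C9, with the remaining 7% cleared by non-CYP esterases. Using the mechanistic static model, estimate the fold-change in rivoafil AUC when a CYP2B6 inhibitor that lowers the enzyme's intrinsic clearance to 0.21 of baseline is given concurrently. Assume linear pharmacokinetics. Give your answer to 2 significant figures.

The CYP2B6 pathway (27% of clearance) falls to 0.21× activity: 0.27 × 0.21 = 0.0567.
CYP2C9 (66%) and the residual 7% are unaffected.
CL_new/CL_old = 0.0567 + 0.66 + 0.07 = 0.7867.
AUC is inversely proportional to clearance, so the fold-change is 1 / 0.7867 = 1.3.

1.3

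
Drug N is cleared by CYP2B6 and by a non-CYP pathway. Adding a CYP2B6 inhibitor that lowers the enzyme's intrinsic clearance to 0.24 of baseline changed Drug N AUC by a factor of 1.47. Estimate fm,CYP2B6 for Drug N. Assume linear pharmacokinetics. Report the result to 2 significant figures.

0.42

Let fm be the CYP2B6 fraction. New clearance relative to baseline = fm × 0.24 + (1 − fm).
AUC ratio = 1 / (new CL fraction), so new CL fraction = 1 / 1.47 = 0.6803.
fm × 0.24 + 1 − fm = 0.6803  ⇒  fm × (0.24 − 1) = −0.3197  ⇒  fm = 0.42.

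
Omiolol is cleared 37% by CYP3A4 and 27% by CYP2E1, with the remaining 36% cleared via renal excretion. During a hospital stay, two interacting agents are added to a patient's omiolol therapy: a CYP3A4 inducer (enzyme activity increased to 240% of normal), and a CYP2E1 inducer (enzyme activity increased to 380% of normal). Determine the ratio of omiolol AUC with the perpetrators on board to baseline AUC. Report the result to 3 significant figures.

The CYP3A4 pathway (37% of clearance) is boosted to 2.4× activity: 0.37 × 2.4 = 0.888.
The CYP2E1 pathway (27% of clearance) rises to 3.8× activity: 0.27 × 3.8 = 1.026.
Non-CYP routes (36%) are unchanged.
Relative clearance = 0.888 + 1.026 + 0.36 = 2.274.
AUC ∝ 1/CL: fold-change = 1 / 2.274 = 0.440.

0.440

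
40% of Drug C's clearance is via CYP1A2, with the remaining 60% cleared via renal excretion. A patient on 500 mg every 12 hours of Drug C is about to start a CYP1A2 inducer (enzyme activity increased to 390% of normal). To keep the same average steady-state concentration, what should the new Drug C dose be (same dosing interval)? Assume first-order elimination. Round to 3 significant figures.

CYP1A2: 0.4 × 3.9 = 1.56
Other: 0.6 (unchanged)
New clearance relative to baseline: 1.56 + 0.6 = 2.16.
To maintain the same steady-state level, dose must scale with clearance: new dose = 500 × 2.16 = 1.08 × 10³ mg.

1.08 × 10³ mg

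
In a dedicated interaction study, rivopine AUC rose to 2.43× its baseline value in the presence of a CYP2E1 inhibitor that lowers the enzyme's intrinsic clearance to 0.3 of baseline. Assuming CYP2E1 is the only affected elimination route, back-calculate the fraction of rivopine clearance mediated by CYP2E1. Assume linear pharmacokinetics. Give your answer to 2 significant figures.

0.84

CL'/CL = 1 / 2.43 = 0.4115
0.3·fm + (1 − fm) = 0.4115
fm = (0.4115 − 1) / (0.3 − 1) = 0.84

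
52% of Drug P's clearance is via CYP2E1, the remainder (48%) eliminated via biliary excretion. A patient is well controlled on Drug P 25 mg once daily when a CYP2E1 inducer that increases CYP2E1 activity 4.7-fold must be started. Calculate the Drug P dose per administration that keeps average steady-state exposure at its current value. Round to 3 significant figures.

73.1 mg

CYP2E1: 0.52 × 4.7 = 2.444
Other: 0.48 (unchanged)
Relative clearance = 2.444 + 0.48 = 2.924.
To maintain the same steady-state level, dose must scale with clearance: new dose = 25 × 2.924 = 73.1 mg.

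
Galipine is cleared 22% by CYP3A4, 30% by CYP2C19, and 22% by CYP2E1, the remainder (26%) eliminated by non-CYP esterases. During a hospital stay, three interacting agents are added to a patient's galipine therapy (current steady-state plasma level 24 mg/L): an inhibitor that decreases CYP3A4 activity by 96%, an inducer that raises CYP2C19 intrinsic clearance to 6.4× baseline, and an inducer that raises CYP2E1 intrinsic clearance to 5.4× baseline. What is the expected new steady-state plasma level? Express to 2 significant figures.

7.1 mg/L

CYP3A4: 0.22 × 0.04 = 0.0088
CYP2C19: 0.3 × 6.4 = 1.92
CYP2E1: 0.22 × 5.4 = 1.188
Other: 0.26 (unchanged)
Relative clearance = 0.0088 + 1.92 + 1.188 + 0.26 = 3.3768.
New steady-state plasma level = 24 / 3.3768 = 7.1 mg/L (concentration scales inversely with clearance).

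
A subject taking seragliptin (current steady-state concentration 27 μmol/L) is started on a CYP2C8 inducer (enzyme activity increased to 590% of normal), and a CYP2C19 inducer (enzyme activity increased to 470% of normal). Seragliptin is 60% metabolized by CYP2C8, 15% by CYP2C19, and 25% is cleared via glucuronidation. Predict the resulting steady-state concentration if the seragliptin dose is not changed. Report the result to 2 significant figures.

The CYP2C8 pathway (60% of clearance) increases to 5.9× activity: 0.6 × 5.9 = 3.54.
The CYP2C19 pathway (15% of clearance) increases to 4.7× activity: 0.15 × 4.7 = 0.705.
The remaining 25% of clearance is unaffected.
Relative clearance = 3.54 + 0.705 + 0.25 = 4.495.
Dividing the baseline by the relative clearance: 27 / 4.495 = 6.0 μmol/L.

6.0 μmol/L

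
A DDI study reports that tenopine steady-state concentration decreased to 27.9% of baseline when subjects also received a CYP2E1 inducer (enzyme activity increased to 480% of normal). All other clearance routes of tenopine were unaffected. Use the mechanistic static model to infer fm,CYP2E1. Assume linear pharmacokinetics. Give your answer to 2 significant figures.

Let fm be the CYP2E1 fraction. New clearance relative to baseline = fm × 4.8 + (1 − fm).
Steady-state concentration ratio = 1 / (new CL fraction), so new CL fraction = 1 / 0.279 = 3.584.
fm × 4.8 + 1 − fm = 3.584  ⇒  fm × (4.8 − 1) = 2.584  ⇒  fm = 0.68.

0.68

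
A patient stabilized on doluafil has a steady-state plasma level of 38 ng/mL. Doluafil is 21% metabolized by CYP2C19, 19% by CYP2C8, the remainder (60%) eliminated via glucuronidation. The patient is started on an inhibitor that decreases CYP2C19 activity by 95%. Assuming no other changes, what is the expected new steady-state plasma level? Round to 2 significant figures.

CYP2C19: 0.21 × 0.05 = 0.0105
CYP2C8: 0.19 (unchanged)
Other: 0.6 (unchanged)
New clearance relative to baseline: 0.0105 + 0.19 + 0.6 = 0.8005.
With dosing unchanged, steady-state plasma level scales as 1/CL: 38 / 0.8005 = 47 ng/mL.

47 ng/mL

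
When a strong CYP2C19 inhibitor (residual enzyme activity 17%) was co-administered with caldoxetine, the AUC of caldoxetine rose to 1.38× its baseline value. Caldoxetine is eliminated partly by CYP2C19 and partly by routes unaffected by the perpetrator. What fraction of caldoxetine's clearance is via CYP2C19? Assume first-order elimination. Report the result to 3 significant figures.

0.332

CL'/CL = 1 / 1.38 = 0.7246
0.17·fm + (1 − fm) = 0.7246
fm = (0.7246 − 1) / (0.17 − 1) = 0.332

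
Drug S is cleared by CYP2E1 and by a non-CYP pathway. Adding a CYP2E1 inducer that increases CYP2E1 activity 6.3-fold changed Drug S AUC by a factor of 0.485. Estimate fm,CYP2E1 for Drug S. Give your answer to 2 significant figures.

Call the CYP2E1 fraction fm. After the interaction, CL_new/CL_old = fm × 6.3 + (1 − fm).
AUC ratio = 1 / (new CL fraction), so new CL fraction = 1 / 0.485 = 2.062.
fm × 6.3 + 1 − fm = 2.062  ⇒  fm × (6.3 − 1) = 1.062  ⇒  fm = 0.20.

0.20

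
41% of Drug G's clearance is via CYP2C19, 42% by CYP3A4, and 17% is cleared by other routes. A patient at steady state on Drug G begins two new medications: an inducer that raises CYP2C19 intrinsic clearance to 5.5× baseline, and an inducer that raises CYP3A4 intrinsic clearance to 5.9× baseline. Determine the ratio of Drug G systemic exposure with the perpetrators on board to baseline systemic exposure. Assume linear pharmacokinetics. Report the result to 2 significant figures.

CYP2C19: 0.41 × 5.5 = 2.255
CYP3A4: 0.42 × 5.9 = 2.478
Other: 0.17 (unchanged)
Relative clearance = 2.255 + 2.478 + 0.17 = 4.903.
Systemic exposure ∝ 1/CL: fold-change = 1 / 4.903 = 0.20.

0.20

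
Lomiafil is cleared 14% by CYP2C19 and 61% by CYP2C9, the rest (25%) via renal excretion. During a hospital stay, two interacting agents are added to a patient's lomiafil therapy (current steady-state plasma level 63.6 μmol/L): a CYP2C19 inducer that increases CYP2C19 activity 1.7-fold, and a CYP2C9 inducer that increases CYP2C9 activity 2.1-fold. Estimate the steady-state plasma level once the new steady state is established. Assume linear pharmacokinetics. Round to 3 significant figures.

The CYP2C19 pathway (14% of clearance) rises to 1.7× activity: 0.14 × 1.7 = 0.238.
The CYP2C9 pathway (61% of clearance) increases to 2.1× activity: 0.61 × 2.1 = 1.281.
The remaining 25% of clearance is unaffected.
New clearance relative to baseline: 0.238 + 1.281 + 0.25 = 1.769.
New steady-state plasma level = 63.6 / 1.769 = 36.0 μmol/L (concentration scales inversely with clearance).

36.0 μmol/L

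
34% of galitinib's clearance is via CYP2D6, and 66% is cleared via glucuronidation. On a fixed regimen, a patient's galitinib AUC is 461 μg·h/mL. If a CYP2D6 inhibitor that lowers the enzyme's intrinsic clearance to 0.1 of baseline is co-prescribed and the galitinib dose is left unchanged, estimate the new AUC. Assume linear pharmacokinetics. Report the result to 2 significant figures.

CYP2D6: 0.34 × 0.1 = 0.034
Other: 0.66 (unchanged)
Relative clearance = 0.034 + 0.66 = 0.694.
New AUC = baseline ÷ relative clearance = 461 / 0.694 = 6.6 × 10² μg·h/mL.

6.6 × 10² μg·h/mL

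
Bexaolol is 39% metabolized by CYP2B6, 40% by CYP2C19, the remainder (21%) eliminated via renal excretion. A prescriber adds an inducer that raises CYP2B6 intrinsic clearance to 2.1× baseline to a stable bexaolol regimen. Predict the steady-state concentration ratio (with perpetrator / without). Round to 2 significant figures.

The CYP2B6 pathway (39% of clearance) rises to 2.1× activity: 0.39 × 2.1 = 0.819.
CYP2C19 (40%) and the residual 21% are unaffected.
Relative clearance = 0.819 + 0.4 + 0.21 = 1.429.
Since steady-state concentration ∝ 1/CL, the ratio is 1 / 1.429 = 0.70.

0.70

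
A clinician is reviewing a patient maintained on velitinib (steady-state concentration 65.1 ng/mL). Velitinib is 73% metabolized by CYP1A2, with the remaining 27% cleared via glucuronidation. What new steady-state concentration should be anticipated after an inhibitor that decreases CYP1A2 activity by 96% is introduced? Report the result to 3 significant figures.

218 ng/mL

CYP1A2: 0.73 × 0.04 = 0.0292
Other: 0.27 (unchanged)
CL_new/CL_old = 0.0292 + 0.27 = 0.2992.
With dosing unchanged, steady-state concentration scales as 1/CL: 65.1 / 0.2992 = 218 ng/mL.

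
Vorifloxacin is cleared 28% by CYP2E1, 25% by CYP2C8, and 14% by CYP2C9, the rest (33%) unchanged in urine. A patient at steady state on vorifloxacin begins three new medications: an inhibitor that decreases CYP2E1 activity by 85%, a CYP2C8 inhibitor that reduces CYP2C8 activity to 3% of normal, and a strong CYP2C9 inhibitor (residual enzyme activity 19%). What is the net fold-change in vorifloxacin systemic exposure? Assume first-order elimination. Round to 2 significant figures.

2.5

The CYP2E1 pathway (28% of clearance) falls to 0.15× activity: 0.28 × 0.15 = 0.042.
The CYP2C8 pathway (25% of clearance) is reduced to 0.03× activity: 0.25 × 0.03 = 0.0075.
The CYP2C9 pathway (14% of clearance) is reduced to 0.19× activity: 0.14 × 0.19 = 0.0266.
The remaining 33% of clearance is unaffected.
New clearance relative to baseline: 0.042 + 0.0075 + 0.0266 + 0.33 = 0.4061.
Because systemic exposure varies inversely with clearance, the combined effect is 1 / 0.4061 = 2.5.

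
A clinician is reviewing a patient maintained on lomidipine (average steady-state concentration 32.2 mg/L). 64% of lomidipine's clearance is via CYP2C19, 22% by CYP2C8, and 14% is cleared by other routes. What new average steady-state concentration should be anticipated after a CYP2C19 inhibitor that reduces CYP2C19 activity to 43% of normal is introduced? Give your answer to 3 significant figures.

50.7 mg/L

CYP2C19: 0.64 × 0.43 = 0.2752
CYP2C8: 0.22 (unchanged)
Other: 0.14 (unchanged)
CL_new/CL_old = 0.2752 + 0.22 + 0.14 = 0.6352.
Average steady-state concentration ∝ 1/CL, so new value = 32.2 / 0.6352 = 50.7 mg/L.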